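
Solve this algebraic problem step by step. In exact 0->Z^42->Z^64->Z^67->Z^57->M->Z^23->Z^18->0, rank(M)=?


Alt sum=0:
(-1)^0*42 + (-1)^1*64 + (-1)^2*67 + (-1)^3*57 + (-1)^4*? + (-1)^5*23 + (-1)^6*18=0
rank(M)=17


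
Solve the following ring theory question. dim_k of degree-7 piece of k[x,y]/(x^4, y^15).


k[x,y], I = (x^4, y^15), d = 7
Need i < 4 and d-i < 15.
Range: 0 <= i <= 3.
H(7) = 4


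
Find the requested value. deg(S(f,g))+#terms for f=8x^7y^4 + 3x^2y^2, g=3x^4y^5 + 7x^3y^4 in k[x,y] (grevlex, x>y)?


LT(f)=8x^7y^4, LT(g)=3x^4y^5
lcm(LM)=x^7y^5
S(f,g) (scaled by 24 to clear denominators) = 3y*f - 8x^3*g = -56x^6y^4 + 9x^2y^3
2 terms, deg 10.
10+2=12


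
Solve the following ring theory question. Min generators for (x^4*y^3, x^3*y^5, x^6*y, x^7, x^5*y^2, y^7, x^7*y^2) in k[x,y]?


Remove redundant (divisible by others).
x^7*y^2 redundant.
Min: x^7, x^6*y, x^5*y^2, x^4*y^3, x^3*y^5, y^7
Count=6


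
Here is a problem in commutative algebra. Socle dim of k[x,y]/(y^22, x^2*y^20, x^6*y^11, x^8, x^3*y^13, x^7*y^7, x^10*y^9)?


Socle = ann(m) = span of standard monomials u with x*u, y*u in I (staircase corners).
Redundant generators: x^10*y^9
Minimal generators: x^8, x^7*y^7, x^6*y^11, x^3*y^13, x^2*y^20, y^22
Corners: xy^21, x^2y^19, x^5y^12, x^6y^10, x^7y^6
Socle dim=5


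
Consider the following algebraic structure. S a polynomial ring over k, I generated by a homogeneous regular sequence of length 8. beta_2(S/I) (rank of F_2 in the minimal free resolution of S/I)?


Regular sequence => Koszul complex is the minimal free resolution.
Syz_1 minimally generated by Koszul relations f_i*e_j - f_j*e_i (i<j): mu(Syz_1) = beta_2 = C(m,2) = m(m-1)/2
m=8
8*7/2 = 28


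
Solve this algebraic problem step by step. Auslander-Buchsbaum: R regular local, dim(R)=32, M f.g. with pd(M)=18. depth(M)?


pd+depth=depth(R)=32
depth=32-18=14


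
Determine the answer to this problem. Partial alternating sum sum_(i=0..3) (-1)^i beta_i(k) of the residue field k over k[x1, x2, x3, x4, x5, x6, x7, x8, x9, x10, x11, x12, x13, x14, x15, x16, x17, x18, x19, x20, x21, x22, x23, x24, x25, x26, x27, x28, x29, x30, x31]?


Koszul resolution: beta_i(k)=C(n,i), n=31
sum_(i=0..p) (-1)^i C(n,i) = (-1)^p C(n-1,p)
(-1)^3*C(30,3) = (-1)^3*4060 = -4060


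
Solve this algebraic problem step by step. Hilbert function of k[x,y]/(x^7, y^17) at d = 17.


k[x,y], I = (x^7, y^17), d = 17
Need i < 7 and d-i < 17.
Range: 1 <= i <= 6.
H(17) = 6


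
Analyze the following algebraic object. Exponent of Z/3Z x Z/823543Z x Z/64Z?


Exponent = lcm of the cyclic orders; pairwise coprime => product.
3^1*7^7*2^6=3*823543*64=158120256


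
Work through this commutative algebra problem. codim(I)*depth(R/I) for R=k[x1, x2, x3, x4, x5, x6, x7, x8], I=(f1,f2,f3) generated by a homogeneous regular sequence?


codim=3, depth=dim(R/I)=8-3=5
Product=3*5=15


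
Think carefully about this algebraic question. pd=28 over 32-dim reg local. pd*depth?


pd+depth=32
depth=32-28=4
pd*depth=28*4=112


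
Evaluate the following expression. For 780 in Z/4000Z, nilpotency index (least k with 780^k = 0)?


780^k mod 4000:
k=1: 780
k=2: 400
k=3: 0
First zero at k = 3


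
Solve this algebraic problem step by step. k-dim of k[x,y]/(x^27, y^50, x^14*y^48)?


k[x,y]/I, I = (x^27, y^50, x^14*y^48)
Rect: 27x50=1350. Corner: (27-14)x(50-48)=26.
dim = 1350-26 = 1324


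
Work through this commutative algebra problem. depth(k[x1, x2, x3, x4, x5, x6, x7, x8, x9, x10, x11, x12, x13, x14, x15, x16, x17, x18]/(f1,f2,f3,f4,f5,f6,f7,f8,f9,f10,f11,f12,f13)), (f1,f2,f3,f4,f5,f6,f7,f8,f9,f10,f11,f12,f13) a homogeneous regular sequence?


depth(R)=18
depth(R/I)=18-13=5


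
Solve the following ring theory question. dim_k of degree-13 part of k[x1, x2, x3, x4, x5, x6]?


C(d+n-1,n-1)=C(18,5)=8568


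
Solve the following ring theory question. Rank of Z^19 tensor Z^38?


rank(M(x)N) = rank(M)*rank(N)
19*38 = 722


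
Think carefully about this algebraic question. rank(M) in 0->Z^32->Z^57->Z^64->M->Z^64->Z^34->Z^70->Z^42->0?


Alt sum=0:
(-1)^0*32 + (-1)^1*57 + (-1)^2*64 + (-1)^3*? + (-1)^4*64 + (-1)^5*34 + (-1)^6*70 + (-1)^7*42=0
rank(M)=97


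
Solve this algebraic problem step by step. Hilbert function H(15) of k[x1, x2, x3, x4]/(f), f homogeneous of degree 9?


C(18,3)-C(9,3)=816-84=732


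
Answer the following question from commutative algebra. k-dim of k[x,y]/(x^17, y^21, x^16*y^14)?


k[x,y]/I, I = (x^17, y^21, x^16*y^14)
Rect: 17x21=357. Corner: (17-16)x(21-14)=7.
dim = 357-7 = 350


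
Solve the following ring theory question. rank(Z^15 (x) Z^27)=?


rank(M(x)N) = rank(M)*rank(N)
15*27 = 405


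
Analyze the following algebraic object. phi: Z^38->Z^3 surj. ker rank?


rank(ker) = 38-3 = 35


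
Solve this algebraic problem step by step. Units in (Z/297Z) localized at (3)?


Local ring = Z/27Z.
phi(27) = 3^2*(3-1) = 18


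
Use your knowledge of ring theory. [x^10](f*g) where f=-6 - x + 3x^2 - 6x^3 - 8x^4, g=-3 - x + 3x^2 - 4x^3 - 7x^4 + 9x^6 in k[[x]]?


[x^10] = sum a_i*b_j, i+j=10
  -8*9=-72
Sum=-72


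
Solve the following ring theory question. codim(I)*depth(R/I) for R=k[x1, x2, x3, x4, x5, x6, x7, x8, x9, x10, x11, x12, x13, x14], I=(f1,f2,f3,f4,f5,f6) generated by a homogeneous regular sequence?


codim=6, depth=dim(R/I)=14-6=8
Product=6*8=48


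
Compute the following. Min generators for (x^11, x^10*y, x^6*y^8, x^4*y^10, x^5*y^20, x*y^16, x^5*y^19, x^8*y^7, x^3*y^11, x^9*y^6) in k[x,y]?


Remove redundant (divisible by others).
x^5*y^19 redundant.
x^5*y^20 redundant.
Min: x^11, x^10*y, x^9*y^6, x^8*y^7, x^6*y^8, x^4*y^10, x^3*y^11, x*y^16
Count=8


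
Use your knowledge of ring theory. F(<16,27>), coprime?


gcd(16,27)=1 => F=ab-a-b=16*27-16-27=432-43=389


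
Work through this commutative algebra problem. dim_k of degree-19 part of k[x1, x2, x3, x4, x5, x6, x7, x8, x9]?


C(d+n-1,n-1)=C(27,8)=2220075


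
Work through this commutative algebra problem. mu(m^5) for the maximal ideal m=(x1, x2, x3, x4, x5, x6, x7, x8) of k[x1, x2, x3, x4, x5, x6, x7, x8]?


Graded Nakayama: mu(m^d) = dim_k (m^d/m^(d+1)) = #degree-5 monomials in 8 vars
C(n+d-1,d)=C(12,5)=792


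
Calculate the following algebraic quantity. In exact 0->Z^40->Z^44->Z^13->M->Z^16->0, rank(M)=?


Alt sum=0:
(-1)^0*40 + (-1)^1*44 + (-1)^2*13 + (-1)^3*? + (-1)^4*16=0
rank(M)=25


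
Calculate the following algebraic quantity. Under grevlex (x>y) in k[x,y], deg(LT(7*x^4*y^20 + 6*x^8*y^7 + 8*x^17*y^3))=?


LT: 7*x^4*y^20
deg_x=4, deg_y=20
Total=4+20=24


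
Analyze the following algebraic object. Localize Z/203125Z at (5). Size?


5-primary part: 203125=5^6*13
Size=5^6=15625


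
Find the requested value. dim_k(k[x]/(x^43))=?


Basis: 1,x,...,x^42
dim=43


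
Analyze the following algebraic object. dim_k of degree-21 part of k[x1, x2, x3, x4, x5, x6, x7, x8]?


C(d+n-1,n-1)=C(28,7)=1184040


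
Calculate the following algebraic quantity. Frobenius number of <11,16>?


gcd(11,16)=1 => F=ab-a-b=11*16-11-16=176-27=149


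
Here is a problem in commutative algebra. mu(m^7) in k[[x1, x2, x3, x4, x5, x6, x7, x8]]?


C(n+d-1,d)=C(14,7)=3432


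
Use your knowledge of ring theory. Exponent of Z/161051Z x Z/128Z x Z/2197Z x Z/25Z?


Exponent = lcm of the cyclic orders; pairwise coprime => product.
11^5*2^7*13^3*5^2=161051*128*2197*25=1132252950400


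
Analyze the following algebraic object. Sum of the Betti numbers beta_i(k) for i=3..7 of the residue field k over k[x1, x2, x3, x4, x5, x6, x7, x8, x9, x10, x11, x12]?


Koszul resolution: beta_i(k)=C(n,i), n=12
C(12,3)=220, C(12,4)=495, C(12,5)=792, C(12,6)=924, C(12,7)=792
Sum=3223


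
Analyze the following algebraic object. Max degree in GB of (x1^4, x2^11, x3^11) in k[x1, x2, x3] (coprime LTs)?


Pure powers, coprime LTs => already GB.
Degrees: 4, 11, 11
Max=11


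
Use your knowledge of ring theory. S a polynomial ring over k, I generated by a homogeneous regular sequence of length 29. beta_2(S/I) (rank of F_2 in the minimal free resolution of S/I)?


Regular sequence => Koszul complex is the minimal free resolution.
Syz_1 minimally generated by Koszul relations f_i*e_j - f_j*e_i (i<j): mu(Syz_1) = beta_2 = C(m,2) = m(m-1)/2
m=29
29*28/2 = 406


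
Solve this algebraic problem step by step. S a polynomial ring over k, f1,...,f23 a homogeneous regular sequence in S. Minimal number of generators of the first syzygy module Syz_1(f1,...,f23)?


Regular sequence => Koszul complex is the minimal free resolution.
Syz_1 minimally generated by Koszul relations f_i*e_j - f_j*e_i (i<j): mu(Syz_1) = beta_2 = C(m,2) = m(m-1)/2
m=23
23*22/2 = 253


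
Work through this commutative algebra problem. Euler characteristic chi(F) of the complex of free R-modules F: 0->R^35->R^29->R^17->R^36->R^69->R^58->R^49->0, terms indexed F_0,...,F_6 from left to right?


chi = sum (-1)^i * rank:
(-1)^0*35=35
(-1)^1*29=-29
(-1)^2*17=17
(-1)^3*36=-36
(-1)^4*69=69
(-1)^5*58=-58
(-1)^6*49=49
chi=47


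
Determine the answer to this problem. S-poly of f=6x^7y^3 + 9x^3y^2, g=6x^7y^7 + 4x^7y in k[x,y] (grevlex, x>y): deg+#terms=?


LT(f)=6x^7y^3, LT(g)=6x^7y^7
lcm(LM)=x^7y^7
S(f,g) (scaled by 36 to clear denominators) = 6y^4*f - 6*g = 54x^3y^6 - 24x^7y
2 terms, deg 9.
9+2=11


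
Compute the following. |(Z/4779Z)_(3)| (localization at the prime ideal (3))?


3-primary part: 4779=3^4*59
Size=3^4=81


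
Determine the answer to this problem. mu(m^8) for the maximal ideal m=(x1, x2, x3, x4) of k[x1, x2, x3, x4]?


Graded Nakayama: mu(m^d) = dim_k (m^d/m^(d+1)) = #degree-8 monomials in 4 vars
C(n+d-1,d)=C(11,8)=165


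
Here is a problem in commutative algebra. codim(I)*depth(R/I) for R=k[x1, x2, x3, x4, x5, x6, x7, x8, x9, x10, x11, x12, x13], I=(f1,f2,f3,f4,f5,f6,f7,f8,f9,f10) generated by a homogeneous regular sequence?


codim=10, depth=dim(R/I)=13-10=3
Product=10*3=30


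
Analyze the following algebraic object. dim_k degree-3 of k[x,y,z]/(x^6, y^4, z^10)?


Need i<6, j<4, k<10 with i+j+k=3.
For each i, j ranges over max(0,3-i-9)..min(3,3-i):
  i=0: j in [0,3] -> 4
  i=1: j in [0,2] -> 3
  i=2: j in [0,1] -> 2
  i=3: j in [0,0] -> 1
H(3) = 4+3+2+1 = 10


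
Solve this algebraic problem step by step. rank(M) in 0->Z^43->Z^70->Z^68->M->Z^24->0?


Alt sum=0:
(-1)^0*43 + (-1)^1*70 + (-1)^2*68 + (-1)^3*? + (-1)^4*24=0
rank(M)=65


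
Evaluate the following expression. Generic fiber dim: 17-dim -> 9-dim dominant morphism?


dim(fiber)=dim(X)-dim(Y)=17-9=8


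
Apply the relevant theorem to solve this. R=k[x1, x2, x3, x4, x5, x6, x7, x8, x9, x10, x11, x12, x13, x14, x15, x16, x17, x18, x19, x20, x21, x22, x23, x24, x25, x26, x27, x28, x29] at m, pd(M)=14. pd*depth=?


pd+depth=29
depth=29-14=15
pd*depth=14*15=210


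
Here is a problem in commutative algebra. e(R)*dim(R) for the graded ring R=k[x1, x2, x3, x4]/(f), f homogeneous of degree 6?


e(R)=deg(f)=6, dim(R)=4-1=3
e*dim=6*3=18


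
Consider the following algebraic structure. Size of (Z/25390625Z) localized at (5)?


5-primary part: 25390625=5^9*13
Size=5^9=1953125


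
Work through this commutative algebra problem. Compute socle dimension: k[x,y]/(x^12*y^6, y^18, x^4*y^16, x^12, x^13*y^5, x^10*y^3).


Socle = ann(m) = span of standard monomials u with x*u, y*u in I (staircase corners).
Redundant generators: x^13*y^5, x^12*y^6
Minimal generators: x^12, x^10*y^3, x^4*y^16, y^18
Corners: x^3y^17, x^9y^15, x^11y^2
Socle dim=3


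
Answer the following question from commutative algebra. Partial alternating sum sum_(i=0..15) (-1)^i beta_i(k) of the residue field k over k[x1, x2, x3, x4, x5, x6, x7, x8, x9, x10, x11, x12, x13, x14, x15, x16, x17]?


Koszul resolution: beta_i(k)=C(n,i), n=17
sum_(i=0..p) (-1)^i C(n,i) = (-1)^p C(n-1,p)
(-1)^15*C(16,15) = (-1)^15*16 = -16


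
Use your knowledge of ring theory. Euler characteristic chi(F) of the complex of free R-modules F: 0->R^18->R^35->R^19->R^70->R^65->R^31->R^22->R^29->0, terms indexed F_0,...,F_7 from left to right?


chi = sum (-1)^i * rank:
(-1)^0*18=18
(-1)^1*35=-35
(-1)^2*19=19
(-1)^3*70=-70
(-1)^4*65=65
(-1)^5*31=-31
(-1)^6*22=22
(-1)^7*29=-29
chi=-41


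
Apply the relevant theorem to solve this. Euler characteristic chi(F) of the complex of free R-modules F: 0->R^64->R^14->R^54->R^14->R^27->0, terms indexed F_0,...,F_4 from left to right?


chi = sum (-1)^i * rank:
(-1)^0*64=64
(-1)^1*14=-14
(-1)^2*54=54
(-1)^3*14=-14
(-1)^4*27=27
chi=117


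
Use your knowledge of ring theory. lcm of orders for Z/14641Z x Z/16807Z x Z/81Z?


Exponent = lcm of the cyclic orders; pairwise coprime => product.
11^4*7^5*3^4=14641*16807*81=19931774247


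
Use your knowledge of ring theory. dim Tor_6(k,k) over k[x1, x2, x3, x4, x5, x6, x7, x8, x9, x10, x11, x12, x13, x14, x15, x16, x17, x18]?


Koszul: C(n,i)=C(18,6)=18564


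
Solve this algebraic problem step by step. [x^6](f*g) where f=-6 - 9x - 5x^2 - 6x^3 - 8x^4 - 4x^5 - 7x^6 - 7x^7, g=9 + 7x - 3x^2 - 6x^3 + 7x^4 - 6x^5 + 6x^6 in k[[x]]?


[x^6] = sum a_i*b_j, i+j=6
  -6*6=-36
  -9*-6=54
  -5*7=-35
  -6*-6=36
  -8*-3=24
  -4*7=-28
  -7*9=-63
Sum=-48


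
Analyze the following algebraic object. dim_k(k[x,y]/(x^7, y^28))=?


Basis: x^i*y^j, i<7, j<28
7*28=196


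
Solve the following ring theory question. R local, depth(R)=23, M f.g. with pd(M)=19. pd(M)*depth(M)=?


pd+depth=23
depth=23-19=4
pd*depth=19*4=76


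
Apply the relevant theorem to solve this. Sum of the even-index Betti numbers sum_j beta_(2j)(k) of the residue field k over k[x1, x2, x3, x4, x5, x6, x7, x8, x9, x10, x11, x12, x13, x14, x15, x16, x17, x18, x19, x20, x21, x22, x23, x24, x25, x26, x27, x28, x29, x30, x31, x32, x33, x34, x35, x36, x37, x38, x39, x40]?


Koszul resolution: beta_i(k)=C(n,i), n=40
sum_even C(40,i) = 2^(n-1) = 2^39 = 549755813888


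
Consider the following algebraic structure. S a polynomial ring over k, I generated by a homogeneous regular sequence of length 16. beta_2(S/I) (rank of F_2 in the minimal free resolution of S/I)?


Regular sequence => Koszul complex is the minimal free resolution.
Syz_1 minimally generated by Koszul relations f_i*e_j - f_j*e_i (i<j): mu(Syz_1) = beta_2 = C(m,2) = m(m-1)/2
m=16
16*15/2 = 120


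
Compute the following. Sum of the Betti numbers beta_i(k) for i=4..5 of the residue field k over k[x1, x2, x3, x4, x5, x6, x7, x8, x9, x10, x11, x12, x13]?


Koszul resolution: beta_i(k)=C(n,i), n=13
C(13,4)=715, C(13,5)=1287
Sum=2002


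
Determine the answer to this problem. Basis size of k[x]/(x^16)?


Basis: 1,x,...,x^15
dim=16


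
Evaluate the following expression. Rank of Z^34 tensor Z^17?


rank(M(x)N) = rank(M)*rank(N)
34*17 = 578


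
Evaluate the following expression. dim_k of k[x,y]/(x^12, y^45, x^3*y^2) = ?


k[x,y]/I, I = (x^12, y^45, x^3*y^2)
Rect: 12x45=540. Corner: (12-3)x(45-2)=387.
dim = 540-387 = 153


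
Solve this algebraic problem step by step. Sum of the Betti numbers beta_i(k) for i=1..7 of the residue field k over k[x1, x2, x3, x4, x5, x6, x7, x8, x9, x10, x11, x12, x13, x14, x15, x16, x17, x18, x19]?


Koszul resolution: beta_i(k)=C(n,i), n=19
C(19,1)=19, C(19,2)=171, C(19,3)=969, C(19,4)=3876, C(19,5)=11628, C(19,6)=27132, C(19,7)=50388
Sum=94183


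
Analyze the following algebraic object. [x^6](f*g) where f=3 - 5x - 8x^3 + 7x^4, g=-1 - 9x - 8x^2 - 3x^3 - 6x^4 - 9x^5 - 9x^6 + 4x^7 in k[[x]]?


[x^6] = sum a_i*b_j, i+j=6
  3*-9=-27
  -5*-9=45
  -8*-3=24
  7*-8=-56
Sum=-14


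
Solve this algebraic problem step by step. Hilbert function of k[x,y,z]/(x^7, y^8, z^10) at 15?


Need i<7, j<8, k<10 with i+j+k=15.
For each i, j ranges over max(0,15-i-9)..min(7,15-i):
  i=0: j in [6,7] -> 2
  i=1: j in [5,7] -> 3
  i=2: j in [4,7] -> 4
  i=3: j in [3,7] -> 5
  i=4: j in [2,7] -> 6
  i=5: j in [1,7] -> 7
  i=6: j in [0,7] -> 8
H(15) = 2+3+4+5+6+7+8 = 35


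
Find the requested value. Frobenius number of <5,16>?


gcd(5,16)=1 => F=ab-a-b=5*16-5-16=80-21=59


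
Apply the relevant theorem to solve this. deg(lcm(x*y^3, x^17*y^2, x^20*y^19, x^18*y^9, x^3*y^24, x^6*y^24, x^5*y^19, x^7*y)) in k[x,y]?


lcm = componentwise max:
x: max(1,17,20,18,3,6,5,7)=20
y: max(3,2,19,9,24,24,19,1)=24
Total=20+24=44


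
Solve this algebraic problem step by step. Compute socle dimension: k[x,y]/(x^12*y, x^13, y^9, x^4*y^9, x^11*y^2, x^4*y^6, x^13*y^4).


Socle = ann(m) = span of standard monomials u with x*u, y*u in I (staircase corners).
Redundant generators: x^13*y^4, x^4*y^9
Minimal generators: x^13, x^12*y, x^11*y^2, x^4*y^6, y^9
Corners: x^3y^8, x^10y^5, x^11y, x^12
Socle dim=4


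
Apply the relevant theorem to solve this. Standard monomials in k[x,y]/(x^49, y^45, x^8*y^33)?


k[x,y]/I, I = (x^49, y^45, x^8*y^33)
Rect: 49x45=2205. Corner: (49-8)x(45-33)=492.
dim = 2205-492 = 1713


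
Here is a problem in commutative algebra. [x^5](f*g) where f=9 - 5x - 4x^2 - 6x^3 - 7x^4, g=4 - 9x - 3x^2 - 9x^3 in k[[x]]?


[x^5] = sum a_i*b_j, i+j=5
  -4*-9=36
  -6*-3=18
  -7*-9=63
Sum=117


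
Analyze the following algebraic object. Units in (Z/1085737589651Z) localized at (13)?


Local ring = Z/815730721Z.
phi(815730721) = 13^7*(13-1) = 752982204


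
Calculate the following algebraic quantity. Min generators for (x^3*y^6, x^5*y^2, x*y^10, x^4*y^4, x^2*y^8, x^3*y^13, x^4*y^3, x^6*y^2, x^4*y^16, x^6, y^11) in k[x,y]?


Remove redundant (divisible by others).
x^3*y^13 redundant.
x^6*y^2 redundant.
x^4*y^16 redundant.
x^4*y^4 redundant.
Min: x^6, x^5*y^2, x^4*y^3, x^3*y^6, x^2*y^8, x*y^10, y^11
Count=7


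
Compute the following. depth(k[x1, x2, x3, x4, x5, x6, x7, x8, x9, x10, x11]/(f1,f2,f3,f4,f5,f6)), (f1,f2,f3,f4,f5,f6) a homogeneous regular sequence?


depth(R)=11
depth(R/I)=11-6=5


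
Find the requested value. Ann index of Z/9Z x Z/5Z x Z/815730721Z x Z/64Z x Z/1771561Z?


Exponent = lcm of the cyclic orders; pairwise coprime => product.
3^2*5^1*13^8*2^6*11^6=9*5*815730721*64*1771561=4161936187657385280


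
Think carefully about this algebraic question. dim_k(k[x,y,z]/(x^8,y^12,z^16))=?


Basis: x^iy^jz^k, i<8,j<12,k<16
8*12*16=1536


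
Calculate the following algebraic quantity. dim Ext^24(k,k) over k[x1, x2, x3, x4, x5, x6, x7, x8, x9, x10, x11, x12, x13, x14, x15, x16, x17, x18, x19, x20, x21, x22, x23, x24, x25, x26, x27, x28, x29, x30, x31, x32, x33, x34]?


C(n,i)=C(34,24)=131128140


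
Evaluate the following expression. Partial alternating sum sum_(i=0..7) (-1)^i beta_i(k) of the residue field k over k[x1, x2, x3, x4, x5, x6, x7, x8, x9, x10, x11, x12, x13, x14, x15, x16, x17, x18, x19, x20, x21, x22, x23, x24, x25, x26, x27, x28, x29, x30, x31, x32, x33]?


Koszul resolution: beta_i(k)=C(n,i), n=33
sum_(i=0..p) (-1)^i C(n,i) = (-1)^p C(n-1,p)
(-1)^7*C(32,7) = (-1)^7*3365856 = -3365856


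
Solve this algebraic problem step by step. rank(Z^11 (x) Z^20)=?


rank(M(x)N) = rank(M)*rank(N)
11*20 = 220


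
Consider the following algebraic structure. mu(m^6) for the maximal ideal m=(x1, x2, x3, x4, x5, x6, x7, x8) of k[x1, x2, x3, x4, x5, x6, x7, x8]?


Graded Nakayama: mu(m^d) = dim_k (m^d/m^(d+1)) = #degree-6 monomials in 8 vars
C(n+d-1,d)=C(13,6)=1716


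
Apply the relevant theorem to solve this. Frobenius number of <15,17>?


gcd(15,17)=1 => F=ab-a-b=15*17-15-17=255-32=223


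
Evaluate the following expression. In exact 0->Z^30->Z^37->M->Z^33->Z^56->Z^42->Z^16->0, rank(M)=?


Alt sum=0:
(-1)^0*30 + (-1)^1*37 + (-1)^2*? + (-1)^3*33 + (-1)^4*56 + (-1)^5*42 + (-1)^6*16=0
rank(M)=10


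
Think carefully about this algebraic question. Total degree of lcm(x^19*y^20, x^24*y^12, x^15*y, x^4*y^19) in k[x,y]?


lcm = componentwise max:
x: max(19,24,15,4)=24
y: max(20,12,1,19)=20
Total=24+20=44


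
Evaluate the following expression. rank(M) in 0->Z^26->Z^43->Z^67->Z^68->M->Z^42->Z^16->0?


Alt sum=0:
(-1)^0*26 + (-1)^1*43 + (-1)^2*67 + (-1)^3*68 + (-1)^4*? + (-1)^5*42 + (-1)^6*16=0
rank(M)=44


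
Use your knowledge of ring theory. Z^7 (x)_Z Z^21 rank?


rank(M(x)N) = rank(M)*rank(N)
7*21 = 147


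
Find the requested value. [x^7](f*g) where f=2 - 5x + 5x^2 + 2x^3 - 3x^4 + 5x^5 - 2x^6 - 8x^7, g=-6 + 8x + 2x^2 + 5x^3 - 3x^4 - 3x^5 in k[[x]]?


[x^7] = sum a_i*b_j, i+j=7
  5*-3=-15
  2*-3=-6
  -3*5=-15
  5*2=10
  -2*8=-16
  -8*-6=48
Sum=6


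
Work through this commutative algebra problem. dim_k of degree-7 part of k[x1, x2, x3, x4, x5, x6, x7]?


C(d+n-1,n-1)=C(13,6)=1716


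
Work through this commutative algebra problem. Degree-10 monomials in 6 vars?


C(d+n-1,n-1)=C(15,5)=3003


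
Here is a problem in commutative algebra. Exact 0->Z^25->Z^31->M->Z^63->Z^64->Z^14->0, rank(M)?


Alt sum=0:
(-1)^0*25 + (-1)^1*31 + (-1)^2*? + (-1)^3*63 + (-1)^4*64 + (-1)^5*14=0
rank(M)=19


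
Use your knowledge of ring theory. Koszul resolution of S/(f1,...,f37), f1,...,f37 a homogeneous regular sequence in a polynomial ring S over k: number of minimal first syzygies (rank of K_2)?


Regular sequence => Koszul complex is the minimal free resolution.
Syz_1 minimally generated by Koszul relations f_i*e_j - f_j*e_i (i<j): mu(Syz_1) = beta_2 = C(m,2) = m(m-1)/2
m=37
37*36/2 = 666


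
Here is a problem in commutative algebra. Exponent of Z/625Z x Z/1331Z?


Exponent = lcm of the cyclic orders; pairwise coprime => product.
5^4*11^3=625*1331=831875


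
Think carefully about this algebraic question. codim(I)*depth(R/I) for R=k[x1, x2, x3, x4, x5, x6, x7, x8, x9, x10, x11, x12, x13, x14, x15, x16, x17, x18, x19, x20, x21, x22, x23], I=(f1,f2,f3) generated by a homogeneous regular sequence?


codim=3, depth=dim(R/I)=23-3=20
Product=3*20=60


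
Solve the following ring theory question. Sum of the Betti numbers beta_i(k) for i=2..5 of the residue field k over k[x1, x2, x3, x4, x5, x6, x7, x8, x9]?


Koszul resolution: beta_i(k)=C(n,i), n=9
C(9,2)=36, C(9,3)=84, C(9,4)=126, C(9,5)=126
Sum=372


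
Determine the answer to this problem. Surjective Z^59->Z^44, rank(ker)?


rank(ker) = 59-44 = 15


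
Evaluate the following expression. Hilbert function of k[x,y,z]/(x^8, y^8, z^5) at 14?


Need i<8, j<8, k<5 with i+j+k=14.
For each i, j ranges over max(0,14-i-4)..min(7,14-i):
  i=0: j in [10,7] -> 0
  i=1: j in [9,7] -> 0
  i=2: j in [8,7] -> 0
  i=3: j in [7,7] -> 1
  i=4: j in [6,7] -> 2
  i=5: j in [5,7] -> 3
  i=6: j in [4,7] -> 4
  i=7: j in [3,7] -> 5
H(14) = 0+0+0+1+2+3+4+5 = 15


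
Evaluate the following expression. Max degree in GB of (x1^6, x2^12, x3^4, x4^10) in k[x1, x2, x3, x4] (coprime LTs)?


Pure powers, coprime LTs => already GB.
Degrees: 6, 12, 4, 10
Max=12


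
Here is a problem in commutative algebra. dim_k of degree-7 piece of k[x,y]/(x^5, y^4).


k[x,y], I = (x^5, y^4), d = 7
Need i < 5 and d-i < 4.
Range: 4 <= i <= 4.
H(7) = 1


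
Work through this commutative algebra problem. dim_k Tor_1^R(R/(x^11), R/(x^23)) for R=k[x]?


Tor_1(R/I,R/J)=(I cap J)/IJ=(x^23)/(x^34)
dim=34-23=min(11,23)=11


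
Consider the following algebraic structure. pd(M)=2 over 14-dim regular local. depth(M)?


pd+depth=depth(R)=14
depth=14-2=12


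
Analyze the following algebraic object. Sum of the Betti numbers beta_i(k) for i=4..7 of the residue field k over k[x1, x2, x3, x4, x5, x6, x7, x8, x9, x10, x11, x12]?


Koszul resolution: beta_i(k)=C(n,i), n=12
C(12,4)=495, C(12,5)=792, C(12,6)=924, C(12,7)=792
Sum=3003


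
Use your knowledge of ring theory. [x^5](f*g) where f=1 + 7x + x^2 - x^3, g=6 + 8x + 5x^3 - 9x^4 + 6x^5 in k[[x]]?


[x^5] = sum a_i*b_j, i+j=5
  1*6=6
  7*-9=-63
  1*5=5
Sum=-52


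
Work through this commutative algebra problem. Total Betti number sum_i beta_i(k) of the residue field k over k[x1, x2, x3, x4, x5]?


Koszul resolution: beta_i(k)=C(n,i), n=5
sum_i C(5,i) = 2^5 = 32


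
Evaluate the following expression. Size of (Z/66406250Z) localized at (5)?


5-primary part: 66406250=5^9*34
Size=5^9=1953125


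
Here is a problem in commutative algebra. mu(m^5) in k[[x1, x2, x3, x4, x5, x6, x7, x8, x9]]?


C(n+d-1,d)=C(13,5)=1287


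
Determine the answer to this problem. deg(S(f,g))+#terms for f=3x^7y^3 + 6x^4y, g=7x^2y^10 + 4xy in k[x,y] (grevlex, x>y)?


LT(f)=3x^7y^3, LT(g)=7x^2y^10
lcm(LM)=x^7y^10
S(f,g) (scaled by 21 to clear denominators) = 7y^7*f - 3x^5*g = 42x^4y^8 - 12x^6y
2 terms, deg 12.
12+2=14


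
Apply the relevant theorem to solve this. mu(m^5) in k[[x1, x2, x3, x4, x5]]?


C(n+d-1,d)=C(9,5)=126


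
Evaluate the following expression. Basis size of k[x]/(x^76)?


Basis: 1,x,...,x^75
dim=76


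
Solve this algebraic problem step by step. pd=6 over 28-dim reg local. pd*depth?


pd+depth=28
depth=28-6=22
pd*depth=6*22=132


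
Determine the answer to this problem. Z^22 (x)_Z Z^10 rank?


rank(M(x)N) = rank(M)*rank(N)
22*10 = 220


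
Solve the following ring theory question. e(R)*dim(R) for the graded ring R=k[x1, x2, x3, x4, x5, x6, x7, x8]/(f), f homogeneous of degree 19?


e(R)=deg(f)=19, dim(R)=8-1=7
e*dim=19*7=133


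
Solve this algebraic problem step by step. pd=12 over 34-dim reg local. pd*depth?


pd+depth=34
depth=34-12=22
pd*depth=12*22=264


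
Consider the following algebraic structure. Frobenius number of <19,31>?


gcd(19,31)=1 => F=ab-a-b=19*31-19-31=589-50=539


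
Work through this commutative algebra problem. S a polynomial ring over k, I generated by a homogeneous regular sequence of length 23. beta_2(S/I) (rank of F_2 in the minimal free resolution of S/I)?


Regular sequence => Koszul complex is the minimal free resolution.
Syz_1 minimally generated by Koszul relations f_i*e_j - f_j*e_i (i<j): mu(Syz_1) = beta_2 = C(m,2) = m(m-1)/2
m=23
23*22/2 = 253


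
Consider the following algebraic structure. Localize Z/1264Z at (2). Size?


2-primary part: 1264=2^4*79
Size=2^4=16


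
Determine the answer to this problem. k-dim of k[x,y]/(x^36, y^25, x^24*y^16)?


k[x,y]/I, I = (x^36, y^25, x^24*y^16)
Rect: 36x25=900. Corner: (36-24)x(25-16)=108.
dim = 900-108 = 792


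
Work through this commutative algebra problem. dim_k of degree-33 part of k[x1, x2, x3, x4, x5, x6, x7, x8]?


C(d+n-1,n-1)=C(40,7)=18643560


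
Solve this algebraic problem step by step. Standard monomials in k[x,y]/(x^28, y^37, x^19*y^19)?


k[x,y]/I, I = (x^28, y^37, x^19*y^19)
Rect: 28x37=1036. Corner: (28-19)x(37-19)=162.
dim = 1036-162 = 874


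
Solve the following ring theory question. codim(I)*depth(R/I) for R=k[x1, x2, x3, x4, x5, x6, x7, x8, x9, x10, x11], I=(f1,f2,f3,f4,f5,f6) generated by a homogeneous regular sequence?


codim=6, depth=dim(R/I)=11-6=5
Product=6*5=30


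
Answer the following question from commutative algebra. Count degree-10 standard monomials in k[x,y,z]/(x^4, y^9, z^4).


Need i<4, j<9, k<4 with i+j+k=10.
For each i, j ranges over max(0,10-i-3)..min(8,10-i):
  i=0: j in [7,8] -> 2
  i=1: j in [6,8] -> 3
  i=2: j in [5,8] -> 4
  i=3: j in [4,7] -> 4
H(10) = 2+3+4+4 = 13


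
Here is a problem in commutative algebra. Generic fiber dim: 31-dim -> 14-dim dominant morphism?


dim(fiber)=dim(X)-dim(Y)=31-14=17


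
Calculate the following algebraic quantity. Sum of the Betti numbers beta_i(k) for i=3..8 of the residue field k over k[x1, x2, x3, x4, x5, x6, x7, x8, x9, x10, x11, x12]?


Koszul resolution: beta_i(k)=C(n,i), n=12
C(12,3)=220, C(12,4)=495, C(12,5)=792, C(12,6)=924, C(12,7)=792, C(12,8)=495
Sum=3718


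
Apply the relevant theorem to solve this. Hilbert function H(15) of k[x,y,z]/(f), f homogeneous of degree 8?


C(17,2)-C(9,2)=136-36=100


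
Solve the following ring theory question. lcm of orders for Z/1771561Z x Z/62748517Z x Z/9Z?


Exponent = lcm of the cyclic orders; pairwise coprime => product.
11^6*13^7*3^2=1771561*62748517*9=1000465429725333


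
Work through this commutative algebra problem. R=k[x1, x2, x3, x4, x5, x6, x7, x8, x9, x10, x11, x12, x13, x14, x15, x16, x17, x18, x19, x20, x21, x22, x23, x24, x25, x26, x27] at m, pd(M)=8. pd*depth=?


pd+depth=27
depth=27-8=19
pd*depth=8*19=152


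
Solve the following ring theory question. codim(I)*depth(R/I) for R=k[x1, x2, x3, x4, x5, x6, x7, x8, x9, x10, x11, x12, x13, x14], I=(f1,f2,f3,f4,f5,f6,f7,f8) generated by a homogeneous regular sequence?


codim=8, depth=dim(R/I)=14-8=6
Product=8*6=48


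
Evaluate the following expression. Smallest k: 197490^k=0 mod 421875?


197490^k mod 421875:
k=1: 197490
k=2: 378225
k=3: 155250
k=4: 135000
k=5: 337500
k=6: 0
First zero at k = 6


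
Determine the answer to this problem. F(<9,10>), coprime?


gcd(9,10)=1 => F=ab-a-b=9*10-9-10=90-19=71


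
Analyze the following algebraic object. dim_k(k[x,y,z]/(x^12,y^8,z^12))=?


Basis: x^iy^jz^k, i<12,j<8,k<12
12*8*12=1152


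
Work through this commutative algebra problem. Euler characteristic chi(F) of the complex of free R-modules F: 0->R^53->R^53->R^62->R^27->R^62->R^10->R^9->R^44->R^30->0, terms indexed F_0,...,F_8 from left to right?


chi = sum (-1)^i * rank:
(-1)^0*53=53
(-1)^1*53=-53
(-1)^2*62=62
(-1)^3*27=-27
(-1)^4*62=62
(-1)^5*10=-10
(-1)^6*9=9
(-1)^7*44=-44
(-1)^8*30=30
chi=82


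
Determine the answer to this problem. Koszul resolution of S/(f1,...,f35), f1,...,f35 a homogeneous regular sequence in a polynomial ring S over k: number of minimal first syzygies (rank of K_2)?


Regular sequence => Koszul complex is the minimal free resolution.
Syz_1 minimally generated by Koszul relations f_i*e_j - f_j*e_i (i<j): mu(Syz_1) = beta_2 = C(m,2) = m(m-1)/2
m=35
35*34/2 = 595


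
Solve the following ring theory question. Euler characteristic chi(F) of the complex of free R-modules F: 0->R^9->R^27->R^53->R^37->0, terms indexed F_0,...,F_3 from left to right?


chi = sum (-1)^i * rank:
(-1)^0*9=9
(-1)^1*27=-27
(-1)^2*53=53
(-1)^3*37=-37
chi=-2


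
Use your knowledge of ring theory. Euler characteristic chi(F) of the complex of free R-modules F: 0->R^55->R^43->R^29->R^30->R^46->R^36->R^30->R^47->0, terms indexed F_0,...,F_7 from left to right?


chi = sum (-1)^i * rank:
(-1)^0*55=55
(-1)^1*43=-43
(-1)^2*29=29
(-1)^3*30=-30
(-1)^4*46=46
(-1)^5*36=-36
(-1)^6*30=30
(-1)^7*47=-47
chi=4


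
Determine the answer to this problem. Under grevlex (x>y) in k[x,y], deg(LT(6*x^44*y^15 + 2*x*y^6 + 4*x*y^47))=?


LT: 6*x^44*y^15
deg_x=44, deg_y=15
Total=44+15=59


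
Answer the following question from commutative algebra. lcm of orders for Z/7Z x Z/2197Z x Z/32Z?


Exponent = lcm of the cyclic orders; pairwise coprime => product.
7^1*13^3*2^5=7*2197*32=492128


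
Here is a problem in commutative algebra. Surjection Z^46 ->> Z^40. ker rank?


rank(ker) = 46-40 = 6


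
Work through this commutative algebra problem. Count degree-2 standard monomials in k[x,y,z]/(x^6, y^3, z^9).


Need i<6, j<3, k<9 with i+j+k=2.
For each i, j ranges over max(0,2-i-8)..min(2,2-i):
  i=0: j in [0,2] -> 3
  i=1: j in [0,1] -> 2
  i=2: j in [0,0] -> 1
H(2) = 3+2+1 = 6


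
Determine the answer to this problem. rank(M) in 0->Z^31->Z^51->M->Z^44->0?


Alt sum=0:
(-1)^0*31 + (-1)^1*51 + (-1)^2*? + (-1)^3*44=0
rank(M)=64


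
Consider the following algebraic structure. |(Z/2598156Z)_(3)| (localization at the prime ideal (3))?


3-primary part: 2598156=3^10*44
Size=3^10=59049


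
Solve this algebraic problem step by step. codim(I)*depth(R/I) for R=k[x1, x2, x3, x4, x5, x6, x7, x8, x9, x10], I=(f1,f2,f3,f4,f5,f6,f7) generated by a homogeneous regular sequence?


codim=7, depth=dim(R/I)=10-7=3
Product=7*3=21


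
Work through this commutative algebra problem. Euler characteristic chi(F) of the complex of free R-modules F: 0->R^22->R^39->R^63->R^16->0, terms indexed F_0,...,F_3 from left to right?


chi = sum (-1)^i * rank:
(-1)^0*22=22
(-1)^1*39=-39
(-1)^2*63=63
(-1)^3*16=-16
chi=30


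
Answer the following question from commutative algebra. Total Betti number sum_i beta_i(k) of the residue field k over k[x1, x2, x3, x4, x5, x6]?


Koszul resolution: beta_i(k)=C(n,i), n=6
sum_i C(6,i) = 2^6 = 64


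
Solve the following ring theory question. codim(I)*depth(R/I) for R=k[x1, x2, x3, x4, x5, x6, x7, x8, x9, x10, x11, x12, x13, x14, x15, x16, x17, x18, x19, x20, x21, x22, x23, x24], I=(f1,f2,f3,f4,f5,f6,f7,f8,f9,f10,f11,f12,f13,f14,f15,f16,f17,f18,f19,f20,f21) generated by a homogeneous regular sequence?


codim=21, depth=dim(R/I)=24-21=3
Product=21*3=63


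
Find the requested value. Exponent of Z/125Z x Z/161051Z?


Exponent = lcm of the cyclic orders; pairwise coprime => product.
5^3*11^5=125*161051=20131375


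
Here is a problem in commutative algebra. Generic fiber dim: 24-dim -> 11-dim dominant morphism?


dim(fiber)=dim(X)-dim(Y)=24-11=13


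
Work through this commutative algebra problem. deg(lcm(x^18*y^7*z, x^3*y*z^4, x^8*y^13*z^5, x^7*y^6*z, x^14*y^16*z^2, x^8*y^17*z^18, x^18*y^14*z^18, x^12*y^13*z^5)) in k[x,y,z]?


lcm = componentwise max:
x: max(18,3,8,7,14,8,18,12)=18
y: max(7,1,13,6,16,17,14,13)=17
z: max(1,4,5,1,2,18,18,5)=18
Total=18+17+18=53


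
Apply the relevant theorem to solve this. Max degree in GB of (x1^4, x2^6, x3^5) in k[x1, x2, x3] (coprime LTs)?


Pure powers, coprime LTs => already GB.
Degrees: 4, 6, 5
Max=6


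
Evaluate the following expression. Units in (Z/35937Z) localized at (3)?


Local ring = Z/27Z.
phi(27) = 3^2*(3-1) = 18


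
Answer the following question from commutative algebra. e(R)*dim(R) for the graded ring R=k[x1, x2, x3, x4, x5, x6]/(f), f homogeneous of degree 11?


e(R)=deg(f)=11, dim(R)=6-1=5
e*dim=11*5=55


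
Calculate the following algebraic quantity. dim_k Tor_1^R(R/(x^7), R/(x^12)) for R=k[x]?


Tor_1(R/I,R/J)=(I cap J)/IJ=(x^12)/(x^19)
dim=19-12=min(7,12)=7


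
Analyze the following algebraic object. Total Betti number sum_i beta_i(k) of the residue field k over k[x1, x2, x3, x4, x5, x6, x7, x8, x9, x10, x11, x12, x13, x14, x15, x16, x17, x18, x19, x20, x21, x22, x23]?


Koszul resolution: beta_i(k)=C(n,i), n=23
sum_i C(23,i) = 2^23 = 8388608


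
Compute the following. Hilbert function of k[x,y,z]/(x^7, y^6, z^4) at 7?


Need i<7, j<6, k<4 with i+j+k=7.
For each i, j ranges over max(0,7-i-3)..min(5,7-i):
  i=0: j in [4,5] -> 2
  i=1: j in [3,5] -> 3
  i=2: j in [2,5] -> 4
  i=3: j in [1,4] -> 4
  i=4: j in [0,3] -> 4
  i=5: j in [0,2] -> 3
  i=6: j in [0,1] -> 2
H(7) = 2+3+4+4+4+3+2 = 22


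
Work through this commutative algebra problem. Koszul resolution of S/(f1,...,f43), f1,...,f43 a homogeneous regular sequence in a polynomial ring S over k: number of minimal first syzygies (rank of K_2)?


Regular sequence => Koszul complex is the minimal free resolution.
Syz_1 minimally generated by Koszul relations f_i*e_j - f_j*e_i (i<j): mu(Syz_1) = beta_2 = C(m,2) = m(m-1)/2
m=43
43*42/2 = 903


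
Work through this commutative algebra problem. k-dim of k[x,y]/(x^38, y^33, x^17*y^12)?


k[x,y]/I, I = (x^38, y^33, x^17*y^12)
Rect: 38x33=1254. Corner: (38-17)x(33-12)=441.
dim = 1254-441 = 813


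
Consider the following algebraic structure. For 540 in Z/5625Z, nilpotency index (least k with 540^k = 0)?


540^k mod 5625:
k=1: 540
k=2: 4725
k=3: 3375
k=4: 0
First zero at k = 4


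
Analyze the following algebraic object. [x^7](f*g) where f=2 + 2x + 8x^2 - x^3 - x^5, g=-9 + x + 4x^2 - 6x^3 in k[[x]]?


[x^7] = sum a_i*b_j, i+j=7
  -1*4=-4
Sum=-4


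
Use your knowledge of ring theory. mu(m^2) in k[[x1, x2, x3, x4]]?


C(n+d-1,d)=C(5,2)=10


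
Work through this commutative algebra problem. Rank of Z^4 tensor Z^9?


rank(M(x)N) = rank(M)*rank(N)
4*9 = 36


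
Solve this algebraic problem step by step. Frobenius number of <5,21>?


gcd(5,21)=1 => F=ab-a-b=5*21-5-21=105-26=79


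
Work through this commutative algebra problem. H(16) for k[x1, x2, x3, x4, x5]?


C(d+n-1,n-1)=C(20,4)=4845


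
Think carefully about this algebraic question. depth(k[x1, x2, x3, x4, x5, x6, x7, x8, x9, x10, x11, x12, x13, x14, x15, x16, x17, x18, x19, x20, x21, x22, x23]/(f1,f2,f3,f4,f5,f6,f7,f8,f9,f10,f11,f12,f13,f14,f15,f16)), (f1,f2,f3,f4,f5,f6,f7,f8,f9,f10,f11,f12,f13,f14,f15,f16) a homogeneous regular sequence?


depth(R)=23
depth(R/I)=23-16=7


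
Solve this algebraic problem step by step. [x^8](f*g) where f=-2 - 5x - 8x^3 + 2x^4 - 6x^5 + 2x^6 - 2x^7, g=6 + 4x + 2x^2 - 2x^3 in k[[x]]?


[x^8] = sum a_i*b_j, i+j=8
  -6*-2=12
  2*2=4
  -2*4=-8
Sum=8


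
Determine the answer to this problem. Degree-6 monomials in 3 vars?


C(d+n-1,n-1)=C(8,2)=28


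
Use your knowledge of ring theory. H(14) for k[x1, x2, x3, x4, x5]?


C(d+n-1,n-1)=C(18,4)=3060


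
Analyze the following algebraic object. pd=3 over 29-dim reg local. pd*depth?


pd+depth=29
depth=29-3=26
pd*depth=3*26=78


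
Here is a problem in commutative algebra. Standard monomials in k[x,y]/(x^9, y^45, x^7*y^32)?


k[x,y]/I, I = (x^9, y^45, x^7*y^32)
Rect: 9x45=405. Corner: (9-7)x(45-32)=26.
dim = 405-26 = 379


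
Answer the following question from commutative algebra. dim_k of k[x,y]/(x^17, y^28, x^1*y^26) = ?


k[x,y]/I, I = (x^17, y^28, x^1*y^26)
Rect: 17x28=476. Corner: (17-1)x(28-26)=32.
dim = 476-32 = 444


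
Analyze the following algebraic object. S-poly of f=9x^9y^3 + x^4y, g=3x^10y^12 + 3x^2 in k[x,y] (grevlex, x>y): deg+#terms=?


LT(f)=9x^9y^3, LT(g)=3x^10y^12
lcm(LM)=x^10y^12
S(f,g) (scaled by 27 to clear denominators) = 3xy^9*f - 9*g = 3x^5y^10 - 27x^2
2 terms, deg 15.
15+2=17


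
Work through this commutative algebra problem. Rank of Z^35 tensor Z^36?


rank(M(x)N) = rank(M)*rank(N)
35*36 = 1260


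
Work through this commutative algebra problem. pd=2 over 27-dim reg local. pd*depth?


pd+depth=27
depth=27-2=25
pd*depth=2*25=50


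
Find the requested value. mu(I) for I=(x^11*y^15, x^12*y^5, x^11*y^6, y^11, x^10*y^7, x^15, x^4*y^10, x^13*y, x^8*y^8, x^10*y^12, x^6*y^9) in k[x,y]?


Remove redundant (divisible by others).
x^10*y^12 redundant.
x^11*y^15 redundant.
Min: x^15, x^13*y, x^12*y^5, x^11*y^6, x^10*y^7, x^8*y^8, x^6*y^9, x^4*y^10, y^11
Count=9


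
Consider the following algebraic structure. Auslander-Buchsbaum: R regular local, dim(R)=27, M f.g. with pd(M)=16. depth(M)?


pd+depth=depth(R)=27
depth=27-16=11


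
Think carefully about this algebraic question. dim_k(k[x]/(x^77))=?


Basis: 1,x,...,x^76
dim=77


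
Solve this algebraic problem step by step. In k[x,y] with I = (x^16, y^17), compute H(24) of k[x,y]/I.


k[x,y], I = (x^16, y^17), d = 24
Need i < 16 and d-i < 17.
Range: 8 <= i <= 15.
H(24) = 8


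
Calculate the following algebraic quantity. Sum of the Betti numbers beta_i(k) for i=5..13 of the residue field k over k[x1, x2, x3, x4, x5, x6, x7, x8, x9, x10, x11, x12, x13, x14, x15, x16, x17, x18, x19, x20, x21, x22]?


Koszul resolution: beta_i(k)=C(n,i), n=22
C(22,5)=26334, C(22,6)=74613, C(22,7)=170544, C(22,8)=319770, C(22,9)=497420, C(22,10)=646646, C(22,11)=705432, C(22,12)=646646, C(22,13)=497420
Sum=3584825


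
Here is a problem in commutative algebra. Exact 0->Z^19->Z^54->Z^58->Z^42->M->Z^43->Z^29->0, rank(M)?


Alt sum=0:
(-1)^0*19 + (-1)^1*54 + (-1)^2*58 + (-1)^3*42 + (-1)^4*? + (-1)^5*43 + (-1)^6*29=0
rank(M)=33


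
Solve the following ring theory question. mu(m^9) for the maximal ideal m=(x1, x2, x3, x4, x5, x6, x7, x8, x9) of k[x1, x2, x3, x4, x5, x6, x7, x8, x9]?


Graded Nakayama: mu(m^d) = dim_k (m^d/m^(d+1)) = #degree-9 monomials in 9 vars
C(n+d-1,d)=C(17,9)=24310


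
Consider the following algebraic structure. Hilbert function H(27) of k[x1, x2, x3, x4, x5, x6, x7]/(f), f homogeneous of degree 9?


C(33,6)-C(24,6)=1107568-134596=972972
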